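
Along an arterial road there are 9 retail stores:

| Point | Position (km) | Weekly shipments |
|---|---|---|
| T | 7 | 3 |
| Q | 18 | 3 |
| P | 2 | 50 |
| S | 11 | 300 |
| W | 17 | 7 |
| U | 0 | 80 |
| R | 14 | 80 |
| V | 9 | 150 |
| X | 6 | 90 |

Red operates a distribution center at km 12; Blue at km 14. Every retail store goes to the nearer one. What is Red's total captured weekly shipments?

673

The indifferent point is the midpoint (12+14)/2 = 13; retail stores left of it (closer to Red at 12) go to Red, those right go to Blue.
  U at 0 (w=80) → Red
  P at 2 (w=50) → Red
  X at 6 (w=90) → Red
  T at 7 (w=3) → Red
  V at 9 (w=150) → Red
  S at 11 (w=300) → Red
  R at 14 (w=80) → Blue
  W at 17 (w=7) → Blue
  Q at 18 (w=3) → Blue
Red captures 673; Blue captures 90.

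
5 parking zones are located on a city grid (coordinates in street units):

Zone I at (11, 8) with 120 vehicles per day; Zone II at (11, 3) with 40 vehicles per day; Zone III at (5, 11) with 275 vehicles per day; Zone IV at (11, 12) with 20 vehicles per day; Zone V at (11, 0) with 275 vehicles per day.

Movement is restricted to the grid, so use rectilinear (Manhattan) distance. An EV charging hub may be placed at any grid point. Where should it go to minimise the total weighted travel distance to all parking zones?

(11, 8)

Manhattan distance separates: Σwᵢ(|x−xᵢ|+|y−yᵢ|) = Σwᵢ|x−xᵢ| + Σwᵢ|y−yᵢ|, so x and y are optimised independently as 1-D weighted medians.
Total weight W = 730; half = 365.
x-coordinate, sorted with cumulative weight:
  x=5 (Zone III, w=275) cum 275
  x=11 (Zone I, w=120) cum 395  ← median
  x=11 (Zone II, w=40) cum 435
  x=11 (Zone IV, w=20) cum 455
  x=11 (Zone V, w=275) cum 730
⇒ x* = 11
y-coordinate, sorted with cumulative weight:
  y=0 (Zone V, w=275) cum 275
  y=3 (Zone II, w=40) cum 315
  y=8 (Zone I, w=120) cum 435  ← median
  y=11 (Zone III, w=275) cum 710
  y=12 (Zone IV, w=20) cum 730
⇒ y* = 8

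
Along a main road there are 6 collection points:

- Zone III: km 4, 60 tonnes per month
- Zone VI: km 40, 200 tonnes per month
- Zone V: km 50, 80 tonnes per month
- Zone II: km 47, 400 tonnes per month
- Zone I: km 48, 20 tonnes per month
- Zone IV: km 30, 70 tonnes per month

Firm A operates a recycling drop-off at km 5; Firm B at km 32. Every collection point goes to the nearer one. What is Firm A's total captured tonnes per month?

The indifferent point is the midpoint (5+32)/2 = 18.5; collection points left of it (closer to Firm A at 5) go to Firm A, those right go to Firm B.
  Zone III at 4 (w=60) → Firm A
  Zone IV at 30 (w=70) → Firm B
  Zone VI at 40 (w=200) → Firm B
  Zone II at 47 (w=400) → Firm B
  Zone I at 48 (w=20) → Firm B
  Zone V at 50 (w=80) → Firm B
Firm A captures 60; Firm B captures 770.

60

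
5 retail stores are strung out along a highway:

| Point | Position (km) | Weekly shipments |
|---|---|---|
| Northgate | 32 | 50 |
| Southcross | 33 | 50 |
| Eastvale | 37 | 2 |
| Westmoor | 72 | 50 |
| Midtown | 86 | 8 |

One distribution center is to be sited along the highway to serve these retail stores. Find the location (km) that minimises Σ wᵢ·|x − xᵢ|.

For a sum of weighted absolute distances on a line, the optimum is the weighted median (not the mean). Total weight W = 160; half-weight = 80.
Sort by position and accumulate weight:
  km 32 (Northgate, w=50) → cum 50
  km 33 (Southcross, w=50) → cum 100  ≥ 80 → median here
  km 37 (Eastvale, w=2) → cum 102
  km 72 (Westmoor, w=50) → cum 152
  km 86 (Midtown, w=8) → cum 160
Optimal location: km 33.

x = 33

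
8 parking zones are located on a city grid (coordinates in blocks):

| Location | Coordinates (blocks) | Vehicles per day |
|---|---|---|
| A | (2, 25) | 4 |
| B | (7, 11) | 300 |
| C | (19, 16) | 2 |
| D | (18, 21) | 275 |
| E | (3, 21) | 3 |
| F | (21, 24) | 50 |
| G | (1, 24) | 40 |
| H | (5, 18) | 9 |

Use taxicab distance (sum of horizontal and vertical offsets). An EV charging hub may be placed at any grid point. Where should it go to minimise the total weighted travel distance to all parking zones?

(7, 21)

Manhattan distance separates: Σwᵢ(|x−xᵢ|+|y−yᵢ|) = Σwᵢ|x−xᵢ| + Σwᵢ|y−yᵢ|, so x and y are optimised independently as 1-D weighted medians.
Total weight W = 683; half = 341.5.
x-coordinate, sorted with cumulative weight:
  x=1 (G, w=40) cum 40
  x=2 (A, w=4) cum 44
  x=3 (E, w=3) cum 47
  x=5 (H, w=9) cum 56
  x=7 (B, w=300) cum 356  ← median
  x=18 (D, w=275) cum 631
  x=19 (C, w=2) cum 633
  x=21 (F, w=50) cum 683
⇒ x* = 7
y-coordinate, sorted with cumulative weight:
  y=11 (B, w=300) cum 300
  y=16 (C, w=2) cum 302
  y=18 (H, w=9) cum 311
  y=21 (D, w=275) cum 586  ← median
  y=21 (E, w=3) cum 589
  y=24 (F, w=50) cum 639
  y=24 (G, w=40) cum 679
  y=25 (A, w=4) cum 683
⇒ y* = 21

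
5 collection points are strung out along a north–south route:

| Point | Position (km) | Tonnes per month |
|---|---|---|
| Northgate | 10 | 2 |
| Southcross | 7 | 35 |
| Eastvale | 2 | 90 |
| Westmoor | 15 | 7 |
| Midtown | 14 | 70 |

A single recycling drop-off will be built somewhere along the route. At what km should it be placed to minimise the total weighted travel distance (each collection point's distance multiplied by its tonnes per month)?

For a sum of weighted absolute distances on a line, the optimum is the weighted median (not the mean). Total weight W = 204; half-weight = 102.
Sort by position and accumulate weight:
  km 2 (Eastvale, w=90) → cum 90
  km 7 (Southcross, w=35) → cum 125  ≥ 102 → median here
  km 10 (Northgate, w=2) → cum 127
  km 14 (Midtown, w=70) → cum 197
  km 15 (Westmoor, w=7) → cum 204
Optimal location: km 7.

x = 7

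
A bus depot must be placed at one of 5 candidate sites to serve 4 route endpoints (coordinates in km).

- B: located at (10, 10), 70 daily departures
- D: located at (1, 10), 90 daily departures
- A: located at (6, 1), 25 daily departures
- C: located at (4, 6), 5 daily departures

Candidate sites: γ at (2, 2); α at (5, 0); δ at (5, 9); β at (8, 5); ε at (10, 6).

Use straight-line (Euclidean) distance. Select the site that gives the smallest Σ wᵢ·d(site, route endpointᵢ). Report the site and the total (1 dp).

δ, total 945.4 km

Total weighted distance at each candidate:
  γ (2, 2): total = 1643.0
  α (5, 0): total = 1817.7
  δ (5, 9): total = 945.4
  β (8, 5): total = 1283.6
  ε (10, 6): total = 1356.5
Minimum is at δ with total 945.4 km.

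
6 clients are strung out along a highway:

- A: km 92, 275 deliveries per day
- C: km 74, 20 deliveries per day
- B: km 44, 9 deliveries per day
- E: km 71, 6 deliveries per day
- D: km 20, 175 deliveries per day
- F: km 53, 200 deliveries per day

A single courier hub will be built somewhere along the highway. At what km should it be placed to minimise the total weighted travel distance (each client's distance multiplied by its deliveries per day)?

For a sum of weighted absolute distances on a line, the optimum is the weighted median (not the mean). Total weight W = 685; half-weight = 342.5.
Sort by position and accumulate weight:
  km 20 (D, w=175) → cum 175
  km 44 (B, w=9) → cum 184
  km 53 (F, w=200) → cum 384  ≥ 342.5 → median here
  km 71 (E, w=6) → cum 390
  km 74 (C, w=20) → cum 410
  km 92 (A, w=275) → cum 685
Optimal location: km 53.

x = 53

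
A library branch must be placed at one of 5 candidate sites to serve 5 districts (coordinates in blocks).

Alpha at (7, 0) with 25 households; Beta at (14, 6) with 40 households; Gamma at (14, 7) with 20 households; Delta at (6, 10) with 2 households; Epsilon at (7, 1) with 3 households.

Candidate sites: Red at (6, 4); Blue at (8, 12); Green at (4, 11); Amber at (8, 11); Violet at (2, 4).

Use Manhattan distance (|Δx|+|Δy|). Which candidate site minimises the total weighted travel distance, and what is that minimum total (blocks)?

Total weighted distance at each candidate:
  Red (6, 4): total = 769
  Blue (8, 12): total = 1069
  Green (4, 11): total = 1275
  Amber (8, 11): total = 979
  Violet (2, 4): total = 1129
Minimum is at Red with total 769 blocks.

Red, total 769 blocks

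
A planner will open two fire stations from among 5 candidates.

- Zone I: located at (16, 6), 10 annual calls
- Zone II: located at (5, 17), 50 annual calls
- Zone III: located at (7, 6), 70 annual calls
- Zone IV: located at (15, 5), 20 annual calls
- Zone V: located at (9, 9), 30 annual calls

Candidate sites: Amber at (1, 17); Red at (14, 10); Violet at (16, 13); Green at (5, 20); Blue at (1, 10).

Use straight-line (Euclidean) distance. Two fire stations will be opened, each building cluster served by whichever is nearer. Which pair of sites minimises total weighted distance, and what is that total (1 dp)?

{Red, Green}, total 1014.0

Evaluate every pair (each demand assigned to the nearer of the two):
  {Red, Green}: total = 1014.0
  {Amber, Red}: total = 1064.0
  {Red, Blue}: total = 1207.6
  {Green, Blue}: total = 1349.2
  {Violet, Blue}: total = 1381.0
  {Amber, Blue}: total = 1399.2
  {Violet, Green}: total = 1421.2
  {Red, Violet}: total = 1434.1
  {Amber, Violet}: total = 1471.2
  {Amber, Green}: total = 1905.1
Best pair: {Red, Green} with total 1014.0.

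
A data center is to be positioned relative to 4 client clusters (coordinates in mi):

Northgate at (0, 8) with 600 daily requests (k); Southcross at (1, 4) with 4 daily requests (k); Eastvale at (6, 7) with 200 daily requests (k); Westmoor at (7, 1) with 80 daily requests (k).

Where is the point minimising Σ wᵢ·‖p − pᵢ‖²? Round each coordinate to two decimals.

(2.00, 7.12)

The minimiser of Σwᵢ‖p−pᵢ‖² is the weighted centroid p* = (Σwᵢpᵢ)/(Σwᵢ).
Σwᵢ = 884.
Σwᵢxᵢ = 600·0 + 4·1 + 200·6 + 80·7 = 1764.
Σwᵢyᵢ = 600·8 + 4·4 + 200·7 + 80·1 = 6296.
x* = 1764/884 = 2.00, y* = 6296/884 = 7.12.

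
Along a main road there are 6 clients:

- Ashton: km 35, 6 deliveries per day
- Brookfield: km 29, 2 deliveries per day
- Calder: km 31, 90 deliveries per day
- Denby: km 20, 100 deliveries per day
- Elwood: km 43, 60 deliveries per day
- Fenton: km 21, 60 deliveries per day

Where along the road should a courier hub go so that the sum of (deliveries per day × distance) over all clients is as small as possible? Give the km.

x = 21

For a sum of weighted absolute distances on a line, the optimum is the weighted median (not the mean). Total weight W = 318; half-weight = 159.
Sort by position and accumulate weight:
  km 20 (Denby, w=100) → cum 100
  km 21 (Fenton, w=60) → cum 160  ≥ 159 → median here
  km 29 (Brookfield, w=2) → cum 162
  km 31 (Calder, w=90) → cum 252
  km 35 (Ashton, w=6) → cum 258
  km 43 (Elwood, w=60) → cum 318
Optimal location: km 21.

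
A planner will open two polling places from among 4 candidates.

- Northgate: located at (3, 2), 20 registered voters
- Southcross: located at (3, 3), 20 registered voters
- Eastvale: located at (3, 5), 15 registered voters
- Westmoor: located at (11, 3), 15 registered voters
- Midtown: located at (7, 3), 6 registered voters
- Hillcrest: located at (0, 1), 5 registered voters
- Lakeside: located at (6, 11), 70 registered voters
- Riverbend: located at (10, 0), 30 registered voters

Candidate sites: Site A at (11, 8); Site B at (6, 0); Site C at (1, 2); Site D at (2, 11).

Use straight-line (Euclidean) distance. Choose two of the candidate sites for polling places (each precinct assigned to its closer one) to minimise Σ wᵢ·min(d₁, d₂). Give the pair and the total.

Evaluate every pair (each demand assigned to the nearer of the two):
  {Site B, Site D}: total = 781.3
  {Site C, Site D}: total = 889.7
  {Site A, Site B}: total = 897.0
  {Site A, Site C}: total = 907.4
  {Site B, Site C}: total = 1093.0
  {Site A, Site D}: total = 1119.9
Best pair: {Site B, Site D} with total 781.3.

{Site B, Site D}, total 781.3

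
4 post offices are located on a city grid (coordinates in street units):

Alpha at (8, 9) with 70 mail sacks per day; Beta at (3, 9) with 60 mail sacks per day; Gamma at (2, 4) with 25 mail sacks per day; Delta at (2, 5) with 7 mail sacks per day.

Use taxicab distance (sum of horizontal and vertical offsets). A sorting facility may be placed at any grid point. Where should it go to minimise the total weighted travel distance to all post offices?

(3, 9)

Manhattan distance separates: Σwᵢ(|x−xᵢ|+|y−yᵢ|) = Σwᵢ|x−xᵢ| + Σwᵢ|y−yᵢ|, so x and y are optimised independently as 1-D weighted medians.
Total weight W = 162; half = 81.
x-coordinate, sorted with cumulative weight:
  x=2 (Gamma, w=25) cum 25
  x=2 (Delta, w=7) cum 32
  x=3 (Beta, w=60) cum 92  ← median
  x=8 (Alpha, w=70) cum 162
⇒ x* = 3
y-coordinate, sorted with cumulative weight:
  y=4 (Gamma, w=25) cum 25
  y=5 (Delta, w=7) cum 32
  y=9 (Alpha, w=70) cum 102  ← median
  y=9 (Beta, w=60) cum 162
⇒ y* = 9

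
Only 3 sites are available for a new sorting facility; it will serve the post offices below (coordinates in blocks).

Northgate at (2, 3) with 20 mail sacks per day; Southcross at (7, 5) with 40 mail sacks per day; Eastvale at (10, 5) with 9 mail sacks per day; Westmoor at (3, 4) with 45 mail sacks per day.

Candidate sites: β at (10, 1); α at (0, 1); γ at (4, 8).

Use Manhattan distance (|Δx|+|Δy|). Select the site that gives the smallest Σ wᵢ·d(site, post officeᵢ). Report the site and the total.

γ, total 686 blocks

Total weighted distance at each candidate:
  β (10, 1): total = 966
  α (0, 1): total = 916
  γ (4, 8): total = 686
Minimum is at γ with total 686 blocks.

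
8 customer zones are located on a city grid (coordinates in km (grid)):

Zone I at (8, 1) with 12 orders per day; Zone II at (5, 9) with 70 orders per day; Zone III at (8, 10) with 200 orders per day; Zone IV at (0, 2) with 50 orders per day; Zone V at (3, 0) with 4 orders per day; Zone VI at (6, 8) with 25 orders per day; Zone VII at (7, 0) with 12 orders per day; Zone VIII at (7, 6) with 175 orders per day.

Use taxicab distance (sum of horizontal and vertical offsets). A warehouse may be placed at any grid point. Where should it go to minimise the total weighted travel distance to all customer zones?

Manhattan distance separates: Σwᵢ(|x−xᵢ|+|y−yᵢ|) = Σwᵢ|x−xᵢ| + Σwᵢ|y−yᵢ|, so x and y are optimised independently as 1-D weighted medians.
Total weight W = 548; half = 274.
x-coordinate, sorted with cumulative weight:
  x=0 (Zone IV, w=50) cum 50
  x=3 (Zone V, w=4) cum 54
  x=5 (Zone II, w=70) cum 124
  x=6 (Zone VI, w=25) cum 149
  x=7 (Zone VII, w=12) cum 161
  x=7 (Zone VIII, w=175) cum 336  ← median
  x=8 (Zone I, w=12) cum 348
  x=8 (Zone III, w=200) cum 548
⇒ x* = 7
y-coordinate, sorted with cumulative weight:
  y=0 (Zone V, w=4) cum 4
  y=0 (Zone VII, w=12) cum 16
  y=1 (Zone I, w=12) cum 28
  y=2 (Zone IV, w=50) cum 78
  y=6 (Zone VIII, w=175) cum 253
  y=8 (Zone VI, w=25) cum 278  ← median
  y=9 (Zone II, w=70) cum 348
  y=10 (Zone III, w=200) cum 548
⇒ y* = 8

(7, 8)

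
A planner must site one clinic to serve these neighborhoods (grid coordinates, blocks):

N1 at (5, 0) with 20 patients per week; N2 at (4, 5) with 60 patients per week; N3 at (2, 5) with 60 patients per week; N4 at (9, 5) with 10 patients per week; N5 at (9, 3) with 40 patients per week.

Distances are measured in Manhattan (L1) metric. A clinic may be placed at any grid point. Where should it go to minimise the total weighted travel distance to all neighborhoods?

Manhattan distance separates: Σwᵢ(|x−xᵢ|+|y−yᵢ|) = Σwᵢ|x−xᵢ| + Σwᵢ|y−yᵢ|, so x and y are optimised independently as 1-D weighted medians.
Total weight W = 190; half = 95.
x-coordinate, sorted with cumulative weight:
  x=2 (N3, w=60) cum 60
  x=4 (N2, w=60) cum 120  ← median
  x=5 (N1, w=20) cum 140
  x=9 (N4, w=10) cum 150
  x=9 (N5, w=40) cum 190
⇒ x* = 4
y-coordinate, sorted with cumulative weight:
  y=0 (N1, w=20) cum 20
  y=3 (N5, w=40) cum 60
  y=5 (N2, w=60) cum 120  ← median
  y=5 (N3, w=60) cum 180
  y=5 (N4, w=10) cum 190
⇒ y* = 5

(4, 5)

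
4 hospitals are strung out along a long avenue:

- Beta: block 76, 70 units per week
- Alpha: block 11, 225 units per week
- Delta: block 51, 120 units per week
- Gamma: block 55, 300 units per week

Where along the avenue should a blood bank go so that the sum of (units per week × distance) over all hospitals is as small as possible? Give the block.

For a sum of weighted absolute distances on a line, the optimum is the weighted median (not the mean). Total weight W = 715; half-weight = 357.5.
Sort by position and accumulate weight:
  block 11 (Alpha, w=225) → cum 225
  block 51 (Delta, w=120) → cum 345
  block 55 (Gamma, w=300) → cum 645  ≥ 357.5 → median here
  block 76 (Beta, w=70) → cum 715
Optimal location: block 55.

x = 55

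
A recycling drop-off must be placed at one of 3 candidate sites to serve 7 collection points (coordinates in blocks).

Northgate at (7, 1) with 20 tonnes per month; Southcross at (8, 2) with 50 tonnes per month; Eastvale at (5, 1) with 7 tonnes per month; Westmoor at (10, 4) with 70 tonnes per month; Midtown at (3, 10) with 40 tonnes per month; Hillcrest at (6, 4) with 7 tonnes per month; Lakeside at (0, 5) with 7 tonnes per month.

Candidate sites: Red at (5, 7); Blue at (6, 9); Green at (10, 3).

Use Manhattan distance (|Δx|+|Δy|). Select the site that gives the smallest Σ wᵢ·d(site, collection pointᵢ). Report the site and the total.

Total weighted distance at each candidate:
  Red (5, 7): total = 1439
  Blue (6, 9): total = 1588
  Green (10, 3): total = 1048
Minimum is at Green with total 1048 blocks.

Green, total 1048 blocks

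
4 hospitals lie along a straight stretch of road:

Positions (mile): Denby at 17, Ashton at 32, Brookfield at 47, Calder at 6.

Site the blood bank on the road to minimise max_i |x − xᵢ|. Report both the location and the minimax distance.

location 26.5, max distance 20.5

The 1-center on a line is the midpoint of the two extreme points: leftmost at 6, rightmost at 47.
Optimal location = (6 + 47)/2 = 26.5; maximum distance = (47 − 6)/2 = 20.5.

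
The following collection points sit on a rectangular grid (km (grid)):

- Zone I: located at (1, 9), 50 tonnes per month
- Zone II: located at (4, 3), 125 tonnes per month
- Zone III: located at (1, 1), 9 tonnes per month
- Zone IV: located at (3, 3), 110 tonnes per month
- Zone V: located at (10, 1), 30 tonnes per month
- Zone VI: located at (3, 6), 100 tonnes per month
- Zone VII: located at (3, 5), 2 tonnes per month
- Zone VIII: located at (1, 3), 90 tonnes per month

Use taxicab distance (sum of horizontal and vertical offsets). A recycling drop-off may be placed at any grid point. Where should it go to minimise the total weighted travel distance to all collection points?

Manhattan distance separates: Σwᵢ(|x−xᵢ|+|y−yᵢ|) = Σwᵢ|x−xᵢ| + Σwᵢ|y−yᵢ|, so x and y are optimised independently as 1-D weighted medians.
Total weight W = 516; half = 258.
x-coordinate, sorted with cumulative weight:
  x=1 (Zone I, w=50) cum 50
  x=1 (Zone III, w=9) cum 59
  x=1 (Zone VIII, w=90) cum 149
  x=3 (Zone IV, w=110) cum 259  ← median
  x=3 (Zone VI, w=100) cum 359
  x=3 (Zone VII, w=2) cum 361
  x=4 (Zone II, w=125) cum 486
  x=10 (Zone V, w=30) cum 516
⇒ x* = 3
y-coordinate, sorted with cumulative weight:
  y=1 (Zone III, w=9) cum 9
  y=1 (Zone V, w=30) cum 39
  y=3 (Zone II, w=125) cum 164
  y=3 (Zone IV, w=110) cum 274  ← median
  y=3 (Zone VIII, w=90) cum 364
  y=5 (Zone VII, w=2) cum 366
  y=6 (Zone VI, w=100) cum 466
  y=9 (Zone I, w=50) cum 516
⇒ y* = 3

(3, 3)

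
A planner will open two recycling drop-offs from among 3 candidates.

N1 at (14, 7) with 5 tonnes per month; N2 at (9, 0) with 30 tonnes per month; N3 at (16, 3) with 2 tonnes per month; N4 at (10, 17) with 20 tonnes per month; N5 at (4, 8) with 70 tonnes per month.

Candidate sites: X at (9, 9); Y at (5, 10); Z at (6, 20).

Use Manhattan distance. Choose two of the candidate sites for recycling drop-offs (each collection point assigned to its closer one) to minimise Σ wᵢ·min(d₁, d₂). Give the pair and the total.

{X, Y}, total 721

Evaluate every pair (each demand assigned to the nearer of the two):
  {X, Y}: total = 721
  {Y, Z}: total = 866
  {X, Z}: total = 891
Best pair: {X, Y} with total 721.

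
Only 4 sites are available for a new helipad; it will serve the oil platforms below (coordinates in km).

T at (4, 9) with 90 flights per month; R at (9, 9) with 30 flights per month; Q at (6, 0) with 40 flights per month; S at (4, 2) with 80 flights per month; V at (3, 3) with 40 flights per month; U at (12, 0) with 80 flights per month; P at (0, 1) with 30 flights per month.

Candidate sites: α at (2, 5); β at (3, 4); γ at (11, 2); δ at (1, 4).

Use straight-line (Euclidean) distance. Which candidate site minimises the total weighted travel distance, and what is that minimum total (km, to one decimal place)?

β, total 2027.3 km

Total weighted distance at each candidate:
  α (2, 5): total = 2307.0
  β (3, 4): total = 2027.3
  γ (11, 2): total = 2717.5
  δ (1, 4): total = 2473.1
Minimum is at β with total 2027.3 km.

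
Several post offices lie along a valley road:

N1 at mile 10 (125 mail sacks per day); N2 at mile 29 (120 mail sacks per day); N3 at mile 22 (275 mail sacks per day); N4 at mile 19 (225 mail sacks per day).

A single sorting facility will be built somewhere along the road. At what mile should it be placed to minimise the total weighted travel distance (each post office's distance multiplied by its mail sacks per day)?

x = 22

For a sum of weighted absolute distances on a line, the optimum is the weighted median (not the mean). Total weight W = 745; half-weight = 372.5.
Sort by position and accumulate weight:
  mile 10 (N1, w=125) → cum 125
  mile 19 (N4, w=225) → cum 350
  mile 22 (N3, w=275) → cum 625  ≥ 372.5 → median here
  mile 29 (N2, w=120) → cum 745
Optimal location: mile 22.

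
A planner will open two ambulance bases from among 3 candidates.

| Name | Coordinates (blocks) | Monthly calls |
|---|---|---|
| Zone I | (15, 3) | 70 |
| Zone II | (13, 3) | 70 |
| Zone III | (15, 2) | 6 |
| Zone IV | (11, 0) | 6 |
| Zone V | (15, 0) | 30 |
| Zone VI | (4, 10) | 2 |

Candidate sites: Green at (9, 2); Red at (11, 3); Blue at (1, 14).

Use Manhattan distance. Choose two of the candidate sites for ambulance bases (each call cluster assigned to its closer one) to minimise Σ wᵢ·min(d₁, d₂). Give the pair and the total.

Evaluate every pair (each demand assigned to the nearer of the two):
  {Red, Blue}: total = 692
  {Green, Red}: total = 704
  {Green, Blue}: total = 1154
Best pair: {Red, Blue} with total 692.

{Red, Blue}, total 692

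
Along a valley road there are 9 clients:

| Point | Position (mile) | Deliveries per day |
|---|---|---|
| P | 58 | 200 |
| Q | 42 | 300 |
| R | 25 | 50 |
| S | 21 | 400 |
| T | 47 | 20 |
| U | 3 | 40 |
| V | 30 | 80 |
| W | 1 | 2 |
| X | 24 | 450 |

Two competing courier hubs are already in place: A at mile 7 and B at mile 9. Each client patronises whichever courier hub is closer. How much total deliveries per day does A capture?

The indifferent point is the midpoint (7+9)/2 = 8; clients left of it (closer to A at 7) go to A, those right go to B.
  W at 1 (w=2) → A
  U at 3 (w=40) → A
  S at 21 (w=400) → B
  X at 24 (w=450) → B
  R at 25 (w=50) → B
  V at 30 (w=80) → B
  Q at 42 (w=300) → B
  T at 47 (w=20) → B
  P at 58 (w=200) → B
A captures 42; B captures 1500.

42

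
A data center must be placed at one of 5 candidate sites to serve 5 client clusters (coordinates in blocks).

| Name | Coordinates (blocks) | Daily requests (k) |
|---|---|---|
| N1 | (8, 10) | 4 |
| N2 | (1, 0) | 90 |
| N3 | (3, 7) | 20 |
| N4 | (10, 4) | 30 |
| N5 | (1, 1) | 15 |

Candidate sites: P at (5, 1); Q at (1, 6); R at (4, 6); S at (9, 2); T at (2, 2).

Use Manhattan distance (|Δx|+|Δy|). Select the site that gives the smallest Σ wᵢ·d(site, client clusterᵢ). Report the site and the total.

T, total 776 blocks

Total weighted distance at each candidate:
  P (5, 1): total = 958
  Q (1, 6): total = 1049
  R (4, 6): total = 1242
  S (9, 2): total = 1381
  T (2, 2): total = 776
Minimum is at T with total 776 blocks.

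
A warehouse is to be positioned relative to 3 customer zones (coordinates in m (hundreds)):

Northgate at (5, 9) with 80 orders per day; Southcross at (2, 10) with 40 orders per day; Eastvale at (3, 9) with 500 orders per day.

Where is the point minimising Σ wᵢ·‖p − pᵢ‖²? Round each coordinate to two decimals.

The minimiser of Σwᵢ‖p−pᵢ‖² is the weighted centroid p* = (Σwᵢpᵢ)/(Σwᵢ).
Σwᵢ = 620.
Σwᵢxᵢ = 80·5 + 40·2 + 500·3 = 1980.
Σwᵢyᵢ = 80·9 + 40·10 + 500·9 = 5620.
x* = 1980/620 = 3.19, y* = 5620/620 = 9.06.

(3.19, 9.06)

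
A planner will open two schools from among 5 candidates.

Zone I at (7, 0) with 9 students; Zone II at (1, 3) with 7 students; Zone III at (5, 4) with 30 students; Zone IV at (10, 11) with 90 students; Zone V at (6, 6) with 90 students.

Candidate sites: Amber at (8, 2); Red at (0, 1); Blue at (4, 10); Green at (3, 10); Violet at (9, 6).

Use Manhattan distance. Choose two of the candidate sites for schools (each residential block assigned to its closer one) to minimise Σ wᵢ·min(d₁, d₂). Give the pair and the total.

Evaluate every pair (each demand assigned to the nearer of the two):
  {Amber, Violet}: total = 1043
  {Red, Violet}: total = 1083
  {Green, Violet}: total = 1125
  {Blue, Violet}: total = 1132
  {Amber, Blue}: total = 1403
  {Red, Blue}: total = 1473
  {Amber, Green}: total = 1493
  {Blue, Green}: total = 1560
  {Red, Green}: total = 1683
  {Amber, Red}: total = 1728
Best pair: {Amber, Violet} with total 1043.

{Amber, Violet}, total 1043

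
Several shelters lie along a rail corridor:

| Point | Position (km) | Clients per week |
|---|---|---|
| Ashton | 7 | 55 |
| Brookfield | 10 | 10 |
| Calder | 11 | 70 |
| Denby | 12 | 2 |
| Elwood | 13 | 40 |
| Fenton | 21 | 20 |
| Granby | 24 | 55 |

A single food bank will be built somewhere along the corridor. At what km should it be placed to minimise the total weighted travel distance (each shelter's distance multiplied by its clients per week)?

For a sum of weighted absolute distances on a line, the optimum is the weighted median (not the mean). Total weight W = 252; half-weight = 126.
Sort by position and accumulate weight:
  km 7 (Ashton, w=55) → cum 55
  km 10 (Brookfield, w=10) → cum 65
  km 11 (Calder, w=70) → cum 135  ≥ 126 → median here
  km 12 (Denby, w=2) → cum 137
  km 13 (Elwood, w=40) → cum 177
  km 21 (Fenton, w=20) → cum 197
  km 24 (Granby, w=55) → cum 252
Optimal location: km 11.

x = 11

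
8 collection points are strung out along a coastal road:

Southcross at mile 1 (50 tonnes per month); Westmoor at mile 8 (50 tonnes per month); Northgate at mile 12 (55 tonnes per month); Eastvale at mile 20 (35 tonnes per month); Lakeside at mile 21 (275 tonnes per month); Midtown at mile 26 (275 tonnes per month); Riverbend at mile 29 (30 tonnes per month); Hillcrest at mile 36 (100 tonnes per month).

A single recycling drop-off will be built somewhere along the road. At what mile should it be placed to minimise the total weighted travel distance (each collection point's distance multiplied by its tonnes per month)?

For a sum of weighted absolute distances on a line, the optimum is the weighted median (not the mean). Total weight W = 870; half-weight = 435.
Sort by position and accumulate weight:
  mile 1 (Southcross, w=50) → cum 50
  mile 8 (Westmoor, w=50) → cum 100
  mile 12 (Northgate, w=55) → cum 155
  mile 20 (Eastvale, w=35) → cum 190
  mile 21 (Lakeside, w=275) → cum 465  ≥ 435 → median here
  mile 26 (Midtown, w=275) → cum 740
  mile 29 (Riverbend, w=30) → cum 770
  mile 36 (Hillcrest, w=100) → cum 870
Optimal location: mile 21.

x = 21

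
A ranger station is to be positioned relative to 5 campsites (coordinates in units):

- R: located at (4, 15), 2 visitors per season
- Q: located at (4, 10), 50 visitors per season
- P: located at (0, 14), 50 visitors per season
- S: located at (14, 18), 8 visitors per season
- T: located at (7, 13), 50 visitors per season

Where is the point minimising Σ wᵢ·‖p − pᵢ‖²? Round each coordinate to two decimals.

(4.19, 12.65)

The minimiser of Σwᵢ‖p−pᵢ‖² is the weighted centroid p* = (Σwᵢpᵢ)/(Σwᵢ).
Σwᵢ = 160.
Σwᵢxᵢ = 2·4 + 50·4 + 50·0 + 8·14 + 50·7 = 670.
Σwᵢyᵢ = 2·15 + 50·10 + 50·14 + 8·18 + 50·13 = 2024.
x* = 670/160 = 4.19, y* = 2024/160 = 12.65.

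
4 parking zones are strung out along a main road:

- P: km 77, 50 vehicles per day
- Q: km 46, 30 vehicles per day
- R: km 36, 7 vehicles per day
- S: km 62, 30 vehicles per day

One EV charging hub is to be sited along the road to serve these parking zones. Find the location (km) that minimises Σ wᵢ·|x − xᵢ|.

For a sum of weighted absolute distances on a line, the optimum is the weighted median (not the mean). Total weight W = 117; half-weight = 58.5.
Sort by position and accumulate weight:
  km 36 (R, w=7) → cum 7
  km 46 (Q, w=30) → cum 37
  km 62 (S, w=30) → cum 67  ≥ 58.5 → median here
  km 77 (P, w=50) → cum 117
Optimal location: km 62.

x = 62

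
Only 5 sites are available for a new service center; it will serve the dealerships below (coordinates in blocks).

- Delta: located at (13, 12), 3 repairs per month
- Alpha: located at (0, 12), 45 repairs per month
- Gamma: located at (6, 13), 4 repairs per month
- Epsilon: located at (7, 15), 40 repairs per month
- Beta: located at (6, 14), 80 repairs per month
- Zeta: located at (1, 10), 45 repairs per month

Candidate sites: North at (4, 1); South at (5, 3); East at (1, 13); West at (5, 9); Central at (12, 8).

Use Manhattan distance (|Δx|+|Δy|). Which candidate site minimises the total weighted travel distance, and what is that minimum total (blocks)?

East, total 1084 blocks

Total weighted distance at each candidate:
  North (4, 1): total = 3211
  South (5, 3): total = 2740
  East (1, 13): total = 1084
  West (5, 9): total = 1438
  Central (12, 8): total = 2804
Minimum is at East with total 1084 blocks.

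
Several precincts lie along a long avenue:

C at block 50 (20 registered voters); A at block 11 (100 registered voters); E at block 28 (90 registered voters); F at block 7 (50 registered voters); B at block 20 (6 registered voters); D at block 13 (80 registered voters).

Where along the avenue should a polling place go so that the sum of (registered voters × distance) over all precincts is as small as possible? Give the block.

For a sum of weighted absolute distances on a line, the optimum is the weighted median (not the mean). Total weight W = 346; half-weight = 173.
Sort by position and accumulate weight:
  block 7 (F, w=50) → cum 50
  block 11 (A, w=100) → cum 150
  block 13 (D, w=80) → cum 230  ≥ 173 → median here
  block 20 (B, w=6) → cum 236
  block 28 (E, w=90) → cum 326
  block 50 (C, w=20) → cum 346
Optimal location: block 13.

x = 13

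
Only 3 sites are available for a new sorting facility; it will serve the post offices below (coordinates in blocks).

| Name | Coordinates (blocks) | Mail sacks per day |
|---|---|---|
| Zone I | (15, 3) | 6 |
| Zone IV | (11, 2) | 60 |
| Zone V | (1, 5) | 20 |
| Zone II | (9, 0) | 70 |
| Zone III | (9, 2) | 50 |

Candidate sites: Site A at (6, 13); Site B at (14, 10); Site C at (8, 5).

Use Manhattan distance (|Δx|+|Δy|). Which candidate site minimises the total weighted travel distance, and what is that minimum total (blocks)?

Site C, total 1174 blocks

Total weighted distance at each candidate:
  Site A (6, 13): total = 3154
  Site B (14, 10): total = 2768
  Site C (8, 5): total = 1174
Minimum is at Site C with total 1174 blocks.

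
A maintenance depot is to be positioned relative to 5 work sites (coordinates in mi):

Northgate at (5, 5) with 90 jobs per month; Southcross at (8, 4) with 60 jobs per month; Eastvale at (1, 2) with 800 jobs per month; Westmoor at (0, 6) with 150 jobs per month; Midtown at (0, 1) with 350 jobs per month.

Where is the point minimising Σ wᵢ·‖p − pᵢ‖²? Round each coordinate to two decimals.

(1.19, 2.44)

The minimiser of Σwᵢ‖p−pᵢ‖² is the weighted centroid p* = (Σwᵢpᵢ)/(Σwᵢ).
Σwᵢ = 1450.
Σwᵢxᵢ = 90·5 + 60·8 + 800·1 + 150·0 + 350·0 = 1730.
Σwᵢyᵢ = 90·5 + 60·4 + 800·2 + 150·6 + 350·1 = 3540.
x* = 1730/1450 = 1.19, y* = 3540/1450 = 2.44.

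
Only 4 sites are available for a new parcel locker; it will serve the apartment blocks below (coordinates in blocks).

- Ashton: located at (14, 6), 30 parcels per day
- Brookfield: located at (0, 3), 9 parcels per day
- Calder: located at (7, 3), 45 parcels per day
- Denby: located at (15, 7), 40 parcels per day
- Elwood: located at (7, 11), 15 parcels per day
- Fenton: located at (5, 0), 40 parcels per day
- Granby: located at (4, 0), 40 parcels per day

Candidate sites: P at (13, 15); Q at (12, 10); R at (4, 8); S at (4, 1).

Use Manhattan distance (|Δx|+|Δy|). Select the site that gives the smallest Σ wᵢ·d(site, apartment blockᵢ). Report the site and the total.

S, total 1724 blocks

Total weighted distance at each candidate:
  P (13, 15): total = 3765
  Q (12, 10): total = 2621
  R (4, 8): total = 2051
  S (4, 1): total = 1724
Minimum is at S with total 1724 blocks.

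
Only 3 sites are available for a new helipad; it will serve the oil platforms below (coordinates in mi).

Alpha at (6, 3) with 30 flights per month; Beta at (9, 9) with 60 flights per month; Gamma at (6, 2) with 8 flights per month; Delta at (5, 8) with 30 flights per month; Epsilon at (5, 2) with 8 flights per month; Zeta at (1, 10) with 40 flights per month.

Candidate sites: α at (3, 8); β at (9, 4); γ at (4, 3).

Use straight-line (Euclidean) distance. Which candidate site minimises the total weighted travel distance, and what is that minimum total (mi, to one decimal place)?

Total weighted distance at each candidate:
  α (3, 8): total = 817.3
  β (9, 4): total = 1029.2
  γ (4, 3): total = 1015.4
Minimum is at α with total 817.3 mi.

α, total 817.3 mi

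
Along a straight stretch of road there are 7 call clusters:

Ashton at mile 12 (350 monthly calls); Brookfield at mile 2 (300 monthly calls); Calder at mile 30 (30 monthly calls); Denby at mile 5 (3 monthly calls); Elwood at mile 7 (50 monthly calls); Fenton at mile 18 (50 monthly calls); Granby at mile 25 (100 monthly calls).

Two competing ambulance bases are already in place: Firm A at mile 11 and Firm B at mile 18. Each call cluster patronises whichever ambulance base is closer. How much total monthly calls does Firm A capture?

703

The indifferent point is the midpoint (11+18)/2 = 14.5; call clusters left of it (closer to Firm A at 11) go to Firm A, those right go to Firm B.
  Brookfield at 2 (w=300) → Firm A
  Denby at 5 (w=3) → Firm A
  Elwood at 7 (w=50) → Firm A
  Ashton at 12 (w=350) → Firm A
  Fenton at 18 (w=50) → Firm B
  Granby at 25 (w=100) → Firm B
  Calder at 30 (w=30) → Firm B
Firm A captures 703; Firm B captures 180.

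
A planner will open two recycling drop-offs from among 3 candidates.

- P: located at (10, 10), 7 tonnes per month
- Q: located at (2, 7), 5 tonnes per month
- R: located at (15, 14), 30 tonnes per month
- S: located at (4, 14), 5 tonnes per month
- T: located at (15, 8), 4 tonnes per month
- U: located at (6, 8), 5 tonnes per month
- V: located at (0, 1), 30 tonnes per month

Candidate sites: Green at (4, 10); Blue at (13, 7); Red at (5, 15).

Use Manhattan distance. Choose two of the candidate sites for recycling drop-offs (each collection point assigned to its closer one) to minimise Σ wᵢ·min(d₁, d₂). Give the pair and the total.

Evaluate every pair (each demand assigned to the nearer of the two):
  {Green, Blue}: total = 779
  {Green, Red}: total = 869
  {Blue, Red}: total = 999
Best pair: {Green, Blue} with total 779.

{Green, Blue}, total 779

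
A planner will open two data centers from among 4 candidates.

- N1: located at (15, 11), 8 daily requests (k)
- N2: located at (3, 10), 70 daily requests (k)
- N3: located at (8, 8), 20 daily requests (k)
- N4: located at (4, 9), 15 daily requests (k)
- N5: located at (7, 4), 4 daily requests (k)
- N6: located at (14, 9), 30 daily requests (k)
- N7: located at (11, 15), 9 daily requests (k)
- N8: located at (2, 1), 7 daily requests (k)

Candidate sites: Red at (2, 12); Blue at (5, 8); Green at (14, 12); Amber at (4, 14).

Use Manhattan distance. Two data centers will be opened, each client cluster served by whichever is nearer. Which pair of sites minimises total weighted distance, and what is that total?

{Blue, Green}, total 624

Evaluate every pair (each demand assigned to the nearer of the two):
  {Blue, Green}: total = 624
  {Red, Green}: total = 774
  {Red, Blue}: total = 906
  {Blue, Amber}: total = 940
  {Green, Amber}: total = 942
  {Red, Amber}: total = 1248
Best pair: {Blue, Green} with total 624.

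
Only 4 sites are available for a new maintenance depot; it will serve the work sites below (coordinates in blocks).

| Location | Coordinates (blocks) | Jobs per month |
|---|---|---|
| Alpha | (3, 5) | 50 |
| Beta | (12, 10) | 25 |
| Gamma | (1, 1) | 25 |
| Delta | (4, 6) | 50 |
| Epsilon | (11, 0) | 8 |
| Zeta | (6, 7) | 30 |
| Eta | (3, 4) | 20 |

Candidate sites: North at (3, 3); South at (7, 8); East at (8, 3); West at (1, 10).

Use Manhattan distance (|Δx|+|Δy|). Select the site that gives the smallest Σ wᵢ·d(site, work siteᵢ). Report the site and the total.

North, total 1118 blocks

Total weighted distance at each candidate:
  North (3, 3): total = 1118
  South (7, 8): total = 1416
  East (8, 3): total = 1548
  West (1, 10): total = 1760
Minimum is at North with total 1118 blocks.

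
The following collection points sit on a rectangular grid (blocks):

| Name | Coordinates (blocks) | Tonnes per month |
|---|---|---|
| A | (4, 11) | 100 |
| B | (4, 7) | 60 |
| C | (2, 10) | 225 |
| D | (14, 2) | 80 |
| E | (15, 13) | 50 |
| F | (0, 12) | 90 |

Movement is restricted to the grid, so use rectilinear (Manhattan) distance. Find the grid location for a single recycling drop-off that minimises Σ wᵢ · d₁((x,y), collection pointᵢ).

(2, 10)

Manhattan distance separates: Σwᵢ(|x−xᵢ|+|y−yᵢ|) = Σwᵢ|x−xᵢ| + Σwᵢ|y−yᵢ|, so x and y are optimised independently as 1-D weighted medians.
Total weight W = 605; half = 302.5.
x-coordinate, sorted with cumulative weight:
  x=0 (F, w=90) cum 90
  x=2 (C, w=225) cum 315  ← median
  x=4 (A, w=100) cum 415
  x=4 (B, w=60) cum 475
  x=14 (D, w=80) cum 555
  x=15 (E, w=50) cum 605
⇒ x* = 2
y-coordinate, sorted with cumulative weight:
  y=2 (D, w=80) cum 80
  y=7 (B, w=60) cum 140
  y=10 (C, w=225) cum 365  ← median
  y=11 (A, w=100) cum 465
  y=12 (F, w=90) cum 555
  y=13 (E, w=50) cum 605
⇒ y* = 10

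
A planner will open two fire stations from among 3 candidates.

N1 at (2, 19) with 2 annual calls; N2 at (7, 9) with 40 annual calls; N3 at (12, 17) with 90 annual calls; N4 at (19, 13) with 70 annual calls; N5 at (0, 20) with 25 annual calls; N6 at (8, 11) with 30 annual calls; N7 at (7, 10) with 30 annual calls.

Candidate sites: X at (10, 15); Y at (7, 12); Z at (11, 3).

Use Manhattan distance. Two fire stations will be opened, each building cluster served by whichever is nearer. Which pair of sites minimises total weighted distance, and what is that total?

Evaluate every pair (each demand assigned to the nearer of the two):
  {X, Y}: total = 1769
  {X, Z}: total = 2309
  {Y, Z}: total = 2449
Best pair: {X, Y} with total 1769.

{X, Y}, total 1769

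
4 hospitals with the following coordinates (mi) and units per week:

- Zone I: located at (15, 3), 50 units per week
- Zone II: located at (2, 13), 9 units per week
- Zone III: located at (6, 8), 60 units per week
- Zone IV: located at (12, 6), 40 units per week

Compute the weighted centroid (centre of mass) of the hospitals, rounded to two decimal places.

The minimiser of Σwᵢ‖p−pᵢ‖² is the weighted centroid p* = (Σwᵢpᵢ)/(Σwᵢ).
Σwᵢ = 159.
Σwᵢxᵢ = 50·15 + 9·2 + 60·6 + 40·12 = 1608.
Σwᵢyᵢ = 50·3 + 9·13 + 60·8 + 40·6 = 987.
x* = 1608/159 = 10.11, y* = 987/159 = 6.21.

(10.11, 6.21)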